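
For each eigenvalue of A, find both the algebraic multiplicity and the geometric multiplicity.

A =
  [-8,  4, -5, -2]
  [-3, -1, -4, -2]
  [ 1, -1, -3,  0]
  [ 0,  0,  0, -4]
λ = -4: alg = 4, geom = 2

Step 1 — factor the characteristic polynomial to read off the algebraic multiplicities:
  χ_A(x) = (x + 4)^4

Step 2 — compute geometric multiplicities via the rank-nullity identity g(λ) = n − rank(A − λI):
  rank(A − (-4)·I) = 2, so dim ker(A − (-4)·I) = n − 2 = 2

Summary:
  λ = -4: algebraic multiplicity = 4, geometric multiplicity = 2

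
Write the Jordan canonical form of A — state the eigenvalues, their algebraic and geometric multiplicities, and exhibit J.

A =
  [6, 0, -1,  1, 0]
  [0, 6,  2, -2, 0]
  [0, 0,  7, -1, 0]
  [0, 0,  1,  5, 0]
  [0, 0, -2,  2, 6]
J_2(6) ⊕ J_1(6) ⊕ J_1(6) ⊕ J_1(6)

The characteristic polynomial is
  det(x·I − A) = x^5 - 30*x^4 + 360*x^3 - 2160*x^2 + 6480*x - 7776 = (x - 6)^5

Eigenvalues and multiplicities (the geometric multiplicity of λ is n − rank(A − λI), which equals the number of Jordan blocks for λ):
  λ = 6: algebraic multiplicity = 5, geometric multiplicity = 4

Determining the block sizes for each eigenvalue:
  λ = 6: 4 blocks summing to 5 forces exactly one block of size 2 and the rest size 1 → block sizes [2, 1, 1, 1]

Assembling the blocks gives a Jordan form
J =
  [6, 1, 0, 0, 0]
  [0, 6, 0, 0, 0]
  [0, 0, 6, 0, 0]
  [0, 0, 0, 6, 0]
  [0, 0, 0, 0, 6]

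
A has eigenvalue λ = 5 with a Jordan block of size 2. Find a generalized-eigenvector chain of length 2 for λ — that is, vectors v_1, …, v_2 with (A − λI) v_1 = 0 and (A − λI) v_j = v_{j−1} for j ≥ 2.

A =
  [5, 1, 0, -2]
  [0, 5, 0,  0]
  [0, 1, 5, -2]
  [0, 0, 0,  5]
A Jordan chain for λ = 5 of length 2:
v_1 = (1, 0, 1, 0)ᵀ
v_2 = (0, 1, 0, 0)ᵀ

Let N = A − (5)·I. We want v_2 with N^2 v_2 = 0 but N^1 v_2 ≠ 0; then v_{j-1} := N · v_j for j = 2, …, 2.

Pick v_2 = (0, 1, 0, 0)ᵀ.
Then v_1 = N · v_2 = (1, 0, 1, 0)ᵀ.

Sanity check: (A − (5)·I) v_1 = (0, 0, 0, 0)ᵀ = 0. ✓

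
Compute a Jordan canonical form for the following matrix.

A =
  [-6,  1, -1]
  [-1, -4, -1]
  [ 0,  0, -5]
J_2(-5) ⊕ J_1(-5)

The characteristic polynomial is
  det(x·I − A) = x^3 + 15*x^2 + 75*x + 125 = (x + 5)^3

Eigenvalues and multiplicities (the geometric multiplicity of λ is n − rank(A − λI), which equals the number of Jordan blocks for λ):
  λ = -5: algebraic multiplicity = 3, geometric multiplicity = 2

Determining the block sizes for each eigenvalue:
  λ = -5: 2 blocks summing to 3 forces exactly one block of size 2 and the rest size 1 → block sizes [2, 1]

Assembling the blocks gives a Jordan form
J =
  [-5,  1,  0]
  [ 0, -5,  0]
  [ 0,  0, -5]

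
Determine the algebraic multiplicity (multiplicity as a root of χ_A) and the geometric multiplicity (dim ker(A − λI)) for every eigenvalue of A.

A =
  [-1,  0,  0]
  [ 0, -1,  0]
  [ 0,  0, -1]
λ = -1: alg = 3, geom = 3

Step 1 — factor the characteristic polynomial to read off the algebraic multiplicities:
  χ_A(x) = (x + 1)^3

Step 2 — compute geometric multiplicities via the rank-nullity identity g(λ) = n − rank(A − λI):
  rank(A − (-1)·I) = 0, so dim ker(A − (-1)·I) = n − 0 = 3

Summary:
  λ = -1: algebraic multiplicity = 3, geometric multiplicity = 3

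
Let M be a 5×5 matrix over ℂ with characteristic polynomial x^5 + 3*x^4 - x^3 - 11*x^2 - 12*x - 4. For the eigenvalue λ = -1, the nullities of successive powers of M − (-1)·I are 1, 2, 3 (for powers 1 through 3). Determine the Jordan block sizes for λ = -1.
Block sizes for λ = -1: [3]

From the dimensions of kernels of powers, the number of Jordan blocks of size at least j is d_j − d_{j−1} where d_j = dim ker(N^j) (with d_0 = 0). Computing the differences gives [1, 1, 1].
The number of blocks of size exactly k is (#blocks of size ≥ k) − (#blocks of size ≥ k + 1), so the partition is: 1 block(s) of size 3.
In nonincreasing order the block sizes are [3].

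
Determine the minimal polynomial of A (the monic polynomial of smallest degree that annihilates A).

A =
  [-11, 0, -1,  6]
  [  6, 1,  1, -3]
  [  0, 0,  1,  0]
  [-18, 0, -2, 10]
x^3 - 3*x + 2

The characteristic polynomial is χ_A(x) = (x - 1)^3*(x + 2), so the eigenvalues are known. The minimal polynomial is
  m_A(x) = Π_λ (x − λ)^{k_λ}
where k_λ is the size of the *largest* Jordan block for λ (equivalently, the smallest k with (A − λI)^k v = 0 for every generalised eigenvector v of λ).

  λ = -2: largest Jordan block has size 1, contributing (x + 2)
  λ = 1: largest Jordan block has size 2, contributing (x − 1)^2

So m_A(x) = (x - 1)^2*(x + 2) = x^3 - 3*x + 2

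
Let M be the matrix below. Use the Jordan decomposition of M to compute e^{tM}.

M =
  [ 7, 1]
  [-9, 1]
e^{tM} =
  [3*t*exp(4*t) + exp(4*t), t*exp(4*t)]
  [-9*t*exp(4*t), -3*t*exp(4*t) + exp(4*t)]

Strategy: write M = P · J · P⁻¹ where J is a Jordan canonical form, so e^{tM} = P · e^{tJ} · P⁻¹, and e^{tJ} can be computed block-by-block.

M has Jordan form
J =
  [4, 1]
  [0, 4]
(up to reordering of blocks).

Per-block formulas:
  For a 2×2 Jordan block J_2(4): exp(t · J_2(4)) = e^(4t)·(I + t·N), where N is the 2×2 nilpotent shift.

After assembling e^{tJ} and conjugating by P, we get:

e^{tM} =
  [3*t*exp(4*t) + exp(4*t), t*exp(4*t)]
  [-9*t*exp(4*t), -3*t*exp(4*t) + exp(4*t)]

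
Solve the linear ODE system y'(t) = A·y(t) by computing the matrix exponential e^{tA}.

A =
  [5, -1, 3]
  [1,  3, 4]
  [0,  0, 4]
e^{tA} =
  [t*exp(4*t) + exp(4*t), -t*exp(4*t), -t^2*exp(4*t)/2 + 3*t*exp(4*t)]
  [t*exp(4*t), -t*exp(4*t) + exp(4*t), -t^2*exp(4*t)/2 + 4*t*exp(4*t)]
  [0, 0, exp(4*t)]

Strategy: write A = P · J · P⁻¹ where J is a Jordan canonical form, so e^{tA} = P · e^{tJ} · P⁻¹, and e^{tJ} can be computed block-by-block.

A has Jordan form
J =
  [4, 1, 0]
  [0, 4, 1]
  [0, 0, 4]
(up to reordering of blocks).

Per-block formulas:
  For a 3×3 Jordan block J_3(4): exp(t · J_3(4)) = e^(4t)·(I + t·N + (t^2/2)·N^2), where N is the 3×3 nilpotent shift.

After assembling e^{tJ} and conjugating by P, we get:

e^{tA} =
  [t*exp(4*t) + exp(4*t), -t*exp(4*t), -t^2*exp(4*t)/2 + 3*t*exp(4*t)]
  [t*exp(4*t), -t*exp(4*t) + exp(4*t), -t^2*exp(4*t)/2 + 4*t*exp(4*t)]
  [0, 0, exp(4*t)]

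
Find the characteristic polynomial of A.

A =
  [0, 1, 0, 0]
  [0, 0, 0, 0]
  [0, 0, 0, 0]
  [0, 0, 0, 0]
x^4

Expanding det(x·I − A) (e.g. by cofactor expansion or by noting that A is similar to its Jordan form J, which has the same characteristic polynomial as A) gives
  χ_A(x) = x^4
which factors as x^4. The eigenvalues (with algebraic multiplicities) are λ = 0 with multiplicity 4.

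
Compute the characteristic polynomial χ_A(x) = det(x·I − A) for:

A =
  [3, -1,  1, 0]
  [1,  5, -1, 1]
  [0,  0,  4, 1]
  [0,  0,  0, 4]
x^4 - 16*x^3 + 96*x^2 - 256*x + 256

Expanding det(x·I − A) (e.g. by cofactor expansion or by noting that A is similar to its Jordan form J, which has the same characteristic polynomial as A) gives
  χ_A(x) = x^4 - 16*x^3 + 96*x^2 - 256*x + 256
which factors as (x - 4)^4. The eigenvalues (with algebraic multiplicities) are λ = 4 with multiplicity 4.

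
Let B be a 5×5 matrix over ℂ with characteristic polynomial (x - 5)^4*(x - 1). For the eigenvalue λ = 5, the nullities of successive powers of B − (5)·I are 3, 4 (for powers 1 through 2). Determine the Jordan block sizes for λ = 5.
Block sizes for λ = 5: [2, 1, 1]

From the dimensions of kernels of powers, the number of Jordan blocks of size at least j is d_j − d_{j−1} where d_j = dim ker(N^j) (with d_0 = 0). Computing the differences gives [3, 1].
The number of blocks of size exactly k is (#blocks of size ≥ k) − (#blocks of size ≥ k + 1), so the partition is: 2 block(s) of size 1, 1 block(s) of size 2.
In nonincreasing order the block sizes are [2, 1, 1].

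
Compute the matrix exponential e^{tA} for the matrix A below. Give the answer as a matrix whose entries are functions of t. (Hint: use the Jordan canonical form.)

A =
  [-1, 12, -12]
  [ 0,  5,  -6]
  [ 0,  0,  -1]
e^{tA} =
  [exp(-t), 2*exp(5*t) - 2*exp(-t), -2*exp(5*t) + 2*exp(-t)]
  [0, exp(5*t), -exp(5*t) + exp(-t)]
  [0, 0, exp(-t)]

Strategy: write A = P · J · P⁻¹ where J is a Jordan canonical form, so e^{tA} = P · e^{tJ} · P⁻¹, and e^{tJ} can be computed block-by-block.

A has Jordan form
J =
  [-1,  0, 0]
  [ 0, -1, 0]
  [ 0,  0, 5]
(up to reordering of blocks).

Per-block formulas:
  For a 1×1 block at λ = 5: exp(t · [5]) = [e^(5t)].
  For a 1×1 block at λ = -1: exp(t · [-1]) = [e^(-1t)].

After assembling e^{tJ} and conjugating by P, we get:

e^{tA} =
  [exp(-t), 2*exp(5*t) - 2*exp(-t), -2*exp(5*t) + 2*exp(-t)]
  [0, exp(5*t), -exp(5*t) + exp(-t)]
  [0, 0, exp(-t)]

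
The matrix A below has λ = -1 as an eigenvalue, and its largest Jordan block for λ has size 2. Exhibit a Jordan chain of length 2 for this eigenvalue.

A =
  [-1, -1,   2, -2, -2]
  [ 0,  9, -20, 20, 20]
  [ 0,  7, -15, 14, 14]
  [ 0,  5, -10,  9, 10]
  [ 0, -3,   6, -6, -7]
A Jordan chain for λ = -1 of length 2:
v_1 = (-1, 10, 7, 5, -3)ᵀ
v_2 = (0, 1, 0, 0, 0)ᵀ

Let N = A − (-1)·I. We want v_2 with N^2 v_2 = 0 but N^1 v_2 ≠ 0; then v_{j-1} := N · v_j for j = 2, …, 2.

Pick v_2 = (0, 1, 0, 0, 0)ᵀ.
Then v_1 = N · v_2 = (-1, 10, 7, 5, -3)ᵀ.

Sanity check: (A − (-1)·I) v_1 = (0, 0, 0, 0, 0)ᵀ = 0. ✓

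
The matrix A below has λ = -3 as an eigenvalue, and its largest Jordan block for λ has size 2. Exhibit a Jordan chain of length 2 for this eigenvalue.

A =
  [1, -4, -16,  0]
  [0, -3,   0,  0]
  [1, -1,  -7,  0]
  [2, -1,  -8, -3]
A Jordan chain for λ = -3 of length 2:
v_1 = (4, 0, 1, 2)ᵀ
v_2 = (1, 0, 0, 0)ᵀ

Let N = A − (-3)·I. We want v_2 with N^2 v_2 = 0 but N^1 v_2 ≠ 0; then v_{j-1} := N · v_j for j = 2, …, 2.

Pick v_2 = (1, 0, 0, 0)ᵀ.
Then v_1 = N · v_2 = (4, 0, 1, 2)ᵀ.

Sanity check: (A − (-3)·I) v_1 = (0, 0, 0, 0)ᵀ = 0. ✓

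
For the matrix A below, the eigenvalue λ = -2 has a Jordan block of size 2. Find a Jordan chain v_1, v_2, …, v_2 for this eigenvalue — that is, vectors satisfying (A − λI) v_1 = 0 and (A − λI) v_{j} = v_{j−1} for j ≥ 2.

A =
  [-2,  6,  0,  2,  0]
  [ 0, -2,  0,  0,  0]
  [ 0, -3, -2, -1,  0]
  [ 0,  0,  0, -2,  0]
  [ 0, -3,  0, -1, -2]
A Jordan chain for λ = -2 of length 2:
v_1 = (6, 0, -3, 0, -3)ᵀ
v_2 = (0, 1, 0, 0, 0)ᵀ

Let N = A − (-2)·I. We want v_2 with N^2 v_2 = 0 but N^1 v_2 ≠ 0; then v_{j-1} := N · v_j for j = 2, …, 2.

Pick v_2 = (0, 1, 0, 0, 0)ᵀ.
Then v_1 = N · v_2 = (6, 0, -3, 0, -3)ᵀ.

Sanity check: (A − (-2)·I) v_1 = (0, 0, 0, 0, 0)ᵀ = 0. ✓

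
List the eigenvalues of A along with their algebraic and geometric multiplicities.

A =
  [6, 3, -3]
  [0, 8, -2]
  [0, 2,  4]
λ = 6: alg = 3, geom = 2

Step 1 — factor the characteristic polynomial to read off the algebraic multiplicities:
  χ_A(x) = (x - 6)^3

Step 2 — compute geometric multiplicities via the rank-nullity identity g(λ) = n − rank(A − λI):
  rank(A − (6)·I) = 1, so dim ker(A − (6)·I) = n − 1 = 2

Summary:
  λ = 6: algebraic multiplicity = 3, geometric multiplicity = 2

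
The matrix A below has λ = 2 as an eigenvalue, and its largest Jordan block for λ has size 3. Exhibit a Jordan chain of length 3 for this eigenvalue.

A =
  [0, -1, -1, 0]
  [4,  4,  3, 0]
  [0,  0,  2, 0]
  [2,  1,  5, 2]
A Jordan chain for λ = 2 of length 3:
v_1 = (-1, 2, 0, 1)ᵀ
v_2 = (-1, 3, 0, 5)ᵀ
v_3 = (0, 0, 1, 0)ᵀ

Let N = A − (2)·I. We want v_3 with N^3 v_3 = 0 but N^2 v_3 ≠ 0; then v_{j-1} := N · v_j for j = 3, …, 2.

Pick v_3 = (0, 0, 1, 0)ᵀ.
Then v_2 = N · v_3 = (-1, 3, 0, 5)ᵀ.
Then v_1 = N · v_2 = (-1, 2, 0, 1)ᵀ.

Sanity check: (A − (2)·I) v_1 = (0, 0, 0, 0)ᵀ = 0. ✓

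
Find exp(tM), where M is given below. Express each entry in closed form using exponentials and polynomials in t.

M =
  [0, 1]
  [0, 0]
e^{tM} =
  [1, t]
  [0, 1]

Strategy: write M = P · J · P⁻¹ where J is a Jordan canonical form, so e^{tM} = P · e^{tJ} · P⁻¹, and e^{tJ} can be computed block-by-block.

M has Jordan form
J =
  [0, 1]
  [0, 0]
(up to reordering of blocks).

Per-block formulas:
  For a 2×2 Jordan block J_2(0): exp(t · J_2(0)) = e^(0t)·(I + t·N), where N is the 2×2 nilpotent shift.

After assembling e^{tJ} and conjugating by P, we get:

e^{tM} =
  [1, t]
  [0, 1]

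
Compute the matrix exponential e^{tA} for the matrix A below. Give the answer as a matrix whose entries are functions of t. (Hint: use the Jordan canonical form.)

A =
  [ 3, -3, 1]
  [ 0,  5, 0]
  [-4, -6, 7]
e^{tA} =
  [-2*t*exp(5*t) + exp(5*t), -3*t*exp(5*t), t*exp(5*t)]
  [0, exp(5*t), 0]
  [-4*t*exp(5*t), -6*t*exp(5*t), 2*t*exp(5*t) + exp(5*t)]

Strategy: write A = P · J · P⁻¹ where J is a Jordan canonical form, so e^{tA} = P · e^{tJ} · P⁻¹, and e^{tJ} can be computed block-by-block.

A has Jordan form
J =
  [5, 1, 0]
  [0, 5, 0]
  [0, 0, 5]
(up to reordering of blocks).

Per-block formulas:
  For a 1×1 block at λ = 5: exp(t · [5]) = [e^(5t)].
  For a 2×2 Jordan block J_2(5): exp(t · J_2(5)) = e^(5t)·(I + t·N), where N is the 2×2 nilpotent shift.

After assembling e^{tJ} and conjugating by P, we get:

e^{tA} =
  [-2*t*exp(5*t) + exp(5*t), -3*t*exp(5*t), t*exp(5*t)]
  [0, exp(5*t), 0]
  [-4*t*exp(5*t), -6*t*exp(5*t), 2*t*exp(5*t) + exp(5*t)]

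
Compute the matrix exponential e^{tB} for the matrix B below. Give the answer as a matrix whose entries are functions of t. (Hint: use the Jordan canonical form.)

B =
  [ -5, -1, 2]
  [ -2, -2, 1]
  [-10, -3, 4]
e^{tB} =
  [-t^2*exp(-t) - 4*t*exp(-t) + exp(-t), -t^2*exp(-t)/2 - t*exp(-t), t^2*exp(-t)/2 + 2*t*exp(-t)]
  [-2*t*exp(-t), -t*exp(-t) + exp(-t), t*exp(-t)]
  [-2*t^2*exp(-t) - 10*t*exp(-t), -t^2*exp(-t) - 3*t*exp(-t), t^2*exp(-t) + 5*t*exp(-t) + exp(-t)]

Strategy: write B = P · J · P⁻¹ where J is a Jordan canonical form, so e^{tB} = P · e^{tJ} · P⁻¹, and e^{tJ} can be computed block-by-block.

B has Jordan form
J =
  [-1,  1,  0]
  [ 0, -1,  1]
  [ 0,  0, -1]
(up to reordering of blocks).

Per-block formulas:
  For a 3×3 Jordan block J_3(-1): exp(t · J_3(-1)) = e^(-1t)·(I + t·N + (t^2/2)·N^2), where N is the 3×3 nilpotent shift.

After assembling e^{tJ} and conjugating by P, we get:

e^{tB} =
  [-t^2*exp(-t) - 4*t*exp(-t) + exp(-t), -t^2*exp(-t)/2 - t*exp(-t), t^2*exp(-t)/2 + 2*t*exp(-t)]
  [-2*t*exp(-t), -t*exp(-t) + exp(-t), t*exp(-t)]
  [-2*t^2*exp(-t) - 10*t*exp(-t), -t^2*exp(-t) - 3*t*exp(-t), t^2*exp(-t) + 5*t*exp(-t) + exp(-t)]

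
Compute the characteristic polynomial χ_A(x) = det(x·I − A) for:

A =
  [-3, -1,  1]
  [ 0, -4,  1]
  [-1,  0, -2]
x^3 + 9*x^2 + 27*x + 27

Expanding det(x·I − A) (e.g. by cofactor expansion or by noting that A is similar to its Jordan form J, which has the same characteristic polynomial as A) gives
  χ_A(x) = x^3 + 9*x^2 + 27*x + 27
which factors as (x + 3)^3. The eigenvalues (with algebraic multiplicities) are λ = -3 with multiplicity 3.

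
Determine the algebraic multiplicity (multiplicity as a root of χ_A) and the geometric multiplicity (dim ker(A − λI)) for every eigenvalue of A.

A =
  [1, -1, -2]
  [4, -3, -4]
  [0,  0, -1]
λ = -1: alg = 3, geom = 2

Step 1 — factor the characteristic polynomial to read off the algebraic multiplicities:
  χ_A(x) = (x + 1)^3

Step 2 — compute geometric multiplicities via the rank-nullity identity g(λ) = n − rank(A − λI):
  rank(A − (-1)·I) = 1, so dim ker(A − (-1)·I) = n − 1 = 2

Summary:
  λ = -1: algebraic multiplicity = 3, geometric multiplicity = 2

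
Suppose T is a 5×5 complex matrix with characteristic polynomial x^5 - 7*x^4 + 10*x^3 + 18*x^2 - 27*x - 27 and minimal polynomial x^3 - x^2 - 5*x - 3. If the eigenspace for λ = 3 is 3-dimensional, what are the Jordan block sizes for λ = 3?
Block sizes for λ = 3: [1, 1, 1]

Step 1 — from the characteristic polynomial, algebraic multiplicity of λ = 3 is 3. From dim ker(T − (3)·I) = 3, there are exactly 3 Jordan blocks for λ = 3.
Step 2 — from the minimal polynomial, the factor (x − 3) tells us the largest block for λ = 3 has size 1.
Step 3 — with total size 3, 3 blocks, and largest block 1, the block sizes (in nonincreasing order) are [1, 1, 1].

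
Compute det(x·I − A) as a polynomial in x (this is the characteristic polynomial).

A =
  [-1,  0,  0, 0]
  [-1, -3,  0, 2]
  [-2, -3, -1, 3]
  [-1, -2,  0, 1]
x^4 + 4*x^3 + 6*x^2 + 4*x + 1

Expanding det(x·I − A) (e.g. by cofactor expansion or by noting that A is similar to its Jordan form J, which has the same characteristic polynomial as A) gives
  χ_A(x) = x^4 + 4*x^3 + 6*x^2 + 4*x + 1
which factors as (x + 1)^4. The eigenvalues (with algebraic multiplicities) are λ = -1 with multiplicity 4.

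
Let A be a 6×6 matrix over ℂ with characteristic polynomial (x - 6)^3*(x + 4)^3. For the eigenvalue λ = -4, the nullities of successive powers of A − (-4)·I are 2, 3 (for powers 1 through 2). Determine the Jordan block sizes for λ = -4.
Block sizes for λ = -4: [2, 1]

From the dimensions of kernels of powers, the number of Jordan blocks of size at least j is d_j − d_{j−1} where d_j = dim ker(N^j) (with d_0 = 0). Computing the differences gives [2, 1].
The number of blocks of size exactly k is (#blocks of size ≥ k) − (#blocks of size ≥ k + 1), so the partition is: 1 block(s) of size 1, 1 block(s) of size 2.
In nonincreasing order the block sizes are [2, 1].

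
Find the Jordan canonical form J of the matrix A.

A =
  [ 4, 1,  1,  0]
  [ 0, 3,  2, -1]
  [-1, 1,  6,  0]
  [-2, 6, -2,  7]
J_3(5) ⊕ J_1(5)

The characteristic polynomial is
  det(x·I − A) = x^4 - 20*x^3 + 150*x^2 - 500*x + 625 = (x - 5)^4

Eigenvalues and multiplicities (the geometric multiplicity of λ is n − rank(A − λI), which equals the number of Jordan blocks for λ):
  λ = 5: algebraic multiplicity = 4, geometric multiplicity = 2

Determining the block sizes for each eigenvalue:
  λ = 5: with am = 4 and gm = 2, the partition is not yet determined (e.g. several partitions of 4 into 2 parts exist). Let N = A − (5)·I. Computing rank(N^1) = 2, rank(N^2) = 1, rank(N^3) = 0; the number of blocks of size ≥ j is rank(N^{j−1}) − rank(N^j), giving [2, 1, 1]. So we have 1 block(s) of size 3, 1 block(s) of size 1 → block sizes [3, 1]

Assembling the blocks gives a Jordan form
J =
  [5, 1, 0, 0]
  [0, 5, 1, 0]
  [0, 0, 5, 0]
  [0, 0, 0, 5]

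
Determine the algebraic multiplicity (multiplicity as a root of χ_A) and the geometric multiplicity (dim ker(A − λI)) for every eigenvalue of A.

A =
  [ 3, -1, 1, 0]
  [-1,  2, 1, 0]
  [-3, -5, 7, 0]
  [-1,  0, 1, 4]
λ = 4: alg = 4, geom = 2

Step 1 — factor the characteristic polynomial to read off the algebraic multiplicities:
  χ_A(x) = (x - 4)^4

Step 2 — compute geometric multiplicities via the rank-nullity identity g(λ) = n − rank(A − λI):
  rank(A − (4)·I) = 2, so dim ker(A − (4)·I) = n − 2 = 2

Summary:
  λ = 4: algebraic multiplicity = 4, geometric multiplicity = 2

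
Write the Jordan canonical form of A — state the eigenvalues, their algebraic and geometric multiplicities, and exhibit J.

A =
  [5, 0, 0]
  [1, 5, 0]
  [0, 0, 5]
J_2(5) ⊕ J_1(5)

The characteristic polynomial is
  det(x·I − A) = x^3 - 15*x^2 + 75*x - 125 = (x - 5)^3

Eigenvalues and multiplicities (the geometric multiplicity of λ is n − rank(A − λI), which equals the number of Jordan blocks for λ):
  λ = 5: algebraic multiplicity = 3, geometric multiplicity = 2

Determining the block sizes for each eigenvalue:
  λ = 5: 2 blocks summing to 3 forces exactly one block of size 2 and the rest size 1 → block sizes [2, 1]

Assembling the blocks gives a Jordan form
J =
  [5, 1, 0]
  [0, 5, 0]
  [0, 0, 5]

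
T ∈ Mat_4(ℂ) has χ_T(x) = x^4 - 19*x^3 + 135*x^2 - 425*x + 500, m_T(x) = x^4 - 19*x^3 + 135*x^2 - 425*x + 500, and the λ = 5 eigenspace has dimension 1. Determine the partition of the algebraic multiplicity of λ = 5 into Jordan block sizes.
Block sizes for λ = 5: [3]

Step 1 — from the characteristic polynomial, algebraic multiplicity of λ = 5 is 3. From dim ker(T − (5)·I) = 1, there are exactly 1 Jordan blocks for λ = 5.
Step 2 — from the minimal polynomial, the factor (x − 5)^3 tells us the largest block for λ = 5 has size 3.
Step 3 — with total size 3, 1 blocks, and largest block 3, the block sizes (in nonincreasing order) are [3].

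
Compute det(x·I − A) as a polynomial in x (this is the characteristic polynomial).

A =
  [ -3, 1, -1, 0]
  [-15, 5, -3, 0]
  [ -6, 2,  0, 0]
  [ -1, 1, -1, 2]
x^4 - 4*x^3 + 4*x^2

Expanding det(x·I − A) (e.g. by cofactor expansion or by noting that A is similar to its Jordan form J, which has the same characteristic polynomial as A) gives
  χ_A(x) = x^4 - 4*x^3 + 4*x^2
which factors as x^2*(x - 2)^2. The eigenvalues (with algebraic multiplicities) are λ = 0 with multiplicity 2, λ = 2 with multiplicity 2.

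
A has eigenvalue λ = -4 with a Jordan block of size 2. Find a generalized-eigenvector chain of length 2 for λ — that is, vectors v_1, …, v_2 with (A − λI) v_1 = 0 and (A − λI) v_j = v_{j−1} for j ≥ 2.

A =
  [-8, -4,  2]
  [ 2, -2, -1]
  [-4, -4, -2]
A Jordan chain for λ = -4 of length 2:
v_1 = (-4, 2, -4)ᵀ
v_2 = (1, 0, 0)ᵀ

Let N = A − (-4)·I. We want v_2 with N^2 v_2 = 0 but N^1 v_2 ≠ 0; then v_{j-1} := N · v_j for j = 2, …, 2.

Pick v_2 = (1, 0, 0)ᵀ.
Then v_1 = N · v_2 = (-4, 2, -4)ᵀ.

Sanity check: (A − (-4)·I) v_1 = (0, 0, 0)ᵀ = 0. ✓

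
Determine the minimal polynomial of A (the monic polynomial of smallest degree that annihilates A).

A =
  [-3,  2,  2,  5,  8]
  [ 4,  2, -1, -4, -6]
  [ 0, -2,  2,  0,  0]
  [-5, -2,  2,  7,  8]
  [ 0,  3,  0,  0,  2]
x^3 - 6*x^2 + 12*x - 8

The characteristic polynomial is χ_A(x) = (x - 2)^5, so the eigenvalues are known. The minimal polynomial is
  m_A(x) = Π_λ (x − λ)^{k_λ}
where k_λ is the size of the *largest* Jordan block for λ (equivalently, the smallest k with (A − λI)^k v = 0 for every generalised eigenvector v of λ).

  λ = 2: largest Jordan block has size 3, contributing (x − 2)^3

So m_A(x) = (x - 2)^3 = x^3 - 6*x^2 + 12*x - 8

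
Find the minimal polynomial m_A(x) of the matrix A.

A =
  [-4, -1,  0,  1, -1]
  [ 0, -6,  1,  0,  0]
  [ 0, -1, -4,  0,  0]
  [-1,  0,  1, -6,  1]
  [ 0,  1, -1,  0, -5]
x^3 + 15*x^2 + 75*x + 125

The characteristic polynomial is χ_A(x) = (x + 5)^5, so the eigenvalues are known. The minimal polynomial is
  m_A(x) = Π_λ (x − λ)^{k_λ}
where k_λ is the size of the *largest* Jordan block for λ (equivalently, the smallest k with (A − λI)^k v = 0 for every generalised eigenvector v of λ).

  λ = -5: largest Jordan block has size 3, contributing (x + 5)^3

So m_A(x) = (x + 5)^3 = x^3 + 15*x^2 + 75*x + 125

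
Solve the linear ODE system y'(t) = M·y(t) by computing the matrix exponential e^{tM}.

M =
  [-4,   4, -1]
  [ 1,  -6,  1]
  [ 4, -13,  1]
e^{tM} =
  [t^2*exp(-3*t)/2 - t*exp(-3*t) + exp(-3*t), -3*t^2*exp(-3*t)/2 + 4*t*exp(-3*t), t^2*exp(-3*t)/2 - t*exp(-3*t)]
  [t*exp(-3*t), -3*t*exp(-3*t) + exp(-3*t), t*exp(-3*t)]
  [-t^2*exp(-3*t)/2 + 4*t*exp(-3*t), 3*t^2*exp(-3*t)/2 - 13*t*exp(-3*t), -t^2*exp(-3*t)/2 + 4*t*exp(-3*t) + exp(-3*t)]

Strategy: write M = P · J · P⁻¹ where J is a Jordan canonical form, so e^{tM} = P · e^{tJ} · P⁻¹, and e^{tJ} can be computed block-by-block.

M has Jordan form
J =
  [-3,  1,  0]
  [ 0, -3,  1]
  [ 0,  0, -3]
(up to reordering of blocks).

Per-block formulas:
  For a 3×3 Jordan block J_3(-3): exp(t · J_3(-3)) = e^(-3t)·(I + t·N + (t^2/2)·N^2), where N is the 3×3 nilpotent shift.

After assembling e^{tJ} and conjugating by P, we get:

e^{tM} =
  [t^2*exp(-3*t)/2 - t*exp(-3*t) + exp(-3*t), -3*t^2*exp(-3*t)/2 + 4*t*exp(-3*t), t^2*exp(-3*t)/2 - t*exp(-3*t)]
  [t*exp(-3*t), -3*t*exp(-3*t) + exp(-3*t), t*exp(-3*t)]
  [-t^2*exp(-3*t)/2 + 4*t*exp(-3*t), 3*t^2*exp(-3*t)/2 - 13*t*exp(-3*t), -t^2*exp(-3*t)/2 + 4*t*exp(-3*t) + exp(-3*t)]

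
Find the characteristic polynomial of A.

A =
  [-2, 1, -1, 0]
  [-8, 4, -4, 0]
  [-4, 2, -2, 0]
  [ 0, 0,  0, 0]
x^4

Expanding det(x·I − A) (e.g. by cofactor expansion or by noting that A is similar to its Jordan form J, which has the same characteristic polynomial as A) gives
  χ_A(x) = x^4
which factors as x^4. The eigenvalues (with algebraic multiplicities) are λ = 0 with multiplicity 4.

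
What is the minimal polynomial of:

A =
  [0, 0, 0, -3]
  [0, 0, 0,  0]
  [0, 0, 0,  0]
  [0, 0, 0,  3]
x^2 - 3*x

The characteristic polynomial is χ_A(x) = x^3*(x - 3), so the eigenvalues are known. The minimal polynomial is
  m_A(x) = Π_λ (x − λ)^{k_λ}
where k_λ is the size of the *largest* Jordan block for λ (equivalently, the smallest k with (A − λI)^k v = 0 for every generalised eigenvector v of λ).

  λ = 0: largest Jordan block has size 1, contributing (x − 0)
  λ = 3: largest Jordan block has size 1, contributing (x − 3)

So m_A(x) = x*(x - 3) = x^2 - 3*x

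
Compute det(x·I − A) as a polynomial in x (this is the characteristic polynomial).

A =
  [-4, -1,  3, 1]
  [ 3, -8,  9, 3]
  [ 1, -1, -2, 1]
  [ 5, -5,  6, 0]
x^4 + 14*x^3 + 69*x^2 + 140*x + 100

Expanding det(x·I − A) (e.g. by cofactor expansion or by noting that A is similar to its Jordan form J, which has the same characteristic polynomial as A) gives
  χ_A(x) = x^4 + 14*x^3 + 69*x^2 + 140*x + 100
which factors as (x + 2)^2*(x + 5)^2. The eigenvalues (with algebraic multiplicities) are λ = -5 with multiplicity 2, λ = -2 with multiplicity 2.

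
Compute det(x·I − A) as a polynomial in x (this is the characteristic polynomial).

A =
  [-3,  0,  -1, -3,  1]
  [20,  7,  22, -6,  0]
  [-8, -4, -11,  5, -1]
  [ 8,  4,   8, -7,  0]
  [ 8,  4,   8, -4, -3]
x^5 + 17*x^4 + 114*x^3 + 378*x^2 + 621*x + 405

Expanding det(x·I − A) (e.g. by cofactor expansion or by noting that A is similar to its Jordan form J, which has the same characteristic polynomial as A) gives
  χ_A(x) = x^5 + 17*x^4 + 114*x^3 + 378*x^2 + 621*x + 405
which factors as (x + 3)^4*(x + 5). The eigenvalues (with algebraic multiplicities) are λ = -5 with multiplicity 1, λ = -3 with multiplicity 4.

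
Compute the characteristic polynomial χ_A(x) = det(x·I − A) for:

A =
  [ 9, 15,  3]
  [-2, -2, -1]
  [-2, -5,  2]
x^3 - 9*x^2 + 27*x - 27

Expanding det(x·I − A) (e.g. by cofactor expansion or by noting that A is similar to its Jordan form J, which has the same characteristic polynomial as A) gives
  χ_A(x) = x^3 - 9*x^2 + 27*x - 27
which factors as (x - 3)^3. The eigenvalues (with algebraic multiplicities) are λ = 3 with multiplicity 3.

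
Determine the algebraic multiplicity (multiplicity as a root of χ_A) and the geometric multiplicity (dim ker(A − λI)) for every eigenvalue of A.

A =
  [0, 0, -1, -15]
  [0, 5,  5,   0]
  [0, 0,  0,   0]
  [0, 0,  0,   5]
λ = 0: alg = 2, geom = 1; λ = 5: alg = 2, geom = 2

Step 1 — factor the characteristic polynomial to read off the algebraic multiplicities:
  χ_A(x) = x^2*(x - 5)^2

Step 2 — compute geometric multiplicities via the rank-nullity identity g(λ) = n − rank(A − λI):
  rank(A − (0)·I) = 3, so dim ker(A − (0)·I) = n − 3 = 1
  rank(A − (5)·I) = 2, so dim ker(A − (5)·I) = n − 2 = 2

Summary:
  λ = 0: algebraic multiplicity = 2, geometric multiplicity = 1
  λ = 5: algebraic multiplicity = 2, geometric multiplicity = 2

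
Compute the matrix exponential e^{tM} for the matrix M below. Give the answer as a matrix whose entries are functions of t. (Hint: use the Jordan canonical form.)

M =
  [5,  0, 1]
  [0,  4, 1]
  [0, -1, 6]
e^{tM} =
  [exp(5*t), -t^2*exp(5*t)/2, t^2*exp(5*t)/2 + t*exp(5*t)]
  [0, -t*exp(5*t) + exp(5*t), t*exp(5*t)]
  [0, -t*exp(5*t), t*exp(5*t) + exp(5*t)]

Strategy: write M = P · J · P⁻¹ where J is a Jordan canonical form, so e^{tM} = P · e^{tJ} · P⁻¹, and e^{tJ} can be computed block-by-block.

M has Jordan form
J =
  [5, 1, 0]
  [0, 5, 1]
  [0, 0, 5]
(up to reordering of blocks).

Per-block formulas:
  For a 3×3 Jordan block J_3(5): exp(t · J_3(5)) = e^(5t)·(I + t·N + (t^2/2)·N^2), where N is the 3×3 nilpotent shift.

After assembling e^{tJ} and conjugating by P, we get:

e^{tM} =
  [exp(5*t), -t^2*exp(5*t)/2, t^2*exp(5*t)/2 + t*exp(5*t)]
  [0, -t*exp(5*t) + exp(5*t), t*exp(5*t)]
  [0, -t*exp(5*t), t*exp(5*t) + exp(5*t)]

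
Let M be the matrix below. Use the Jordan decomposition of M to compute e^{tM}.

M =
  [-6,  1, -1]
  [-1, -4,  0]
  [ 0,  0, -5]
e^{tM} =
  [-t*exp(-5*t) + exp(-5*t), t*exp(-5*t), t^2*exp(-5*t)/2 - t*exp(-5*t)]
  [-t*exp(-5*t), t*exp(-5*t) + exp(-5*t), t^2*exp(-5*t)/2]
  [0, 0, exp(-5*t)]

Strategy: write M = P · J · P⁻¹ where J is a Jordan canonical form, so e^{tM} = P · e^{tJ} · P⁻¹, and e^{tJ} can be computed block-by-block.

M has Jordan form
J =
  [-5,  1,  0]
  [ 0, -5,  1]
  [ 0,  0, -5]
(up to reordering of blocks).

Per-block formulas:
  For a 3×3 Jordan block J_3(-5): exp(t · J_3(-5)) = e^(-5t)·(I + t·N + (t^2/2)·N^2), where N is the 3×3 nilpotent shift.

After assembling e^{tJ} and conjugating by P, we get:

e^{tM} =
  [-t*exp(-5*t) + exp(-5*t), t*exp(-5*t), t^2*exp(-5*t)/2 - t*exp(-5*t)]
  [-t*exp(-5*t), t*exp(-5*t) + exp(-5*t), t^2*exp(-5*t)/2]
  [0, 0, exp(-5*t)]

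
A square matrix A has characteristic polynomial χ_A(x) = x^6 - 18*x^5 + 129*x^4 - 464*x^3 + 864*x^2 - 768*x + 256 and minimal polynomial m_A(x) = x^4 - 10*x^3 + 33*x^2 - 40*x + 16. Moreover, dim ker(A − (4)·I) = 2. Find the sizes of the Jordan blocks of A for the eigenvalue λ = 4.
Block sizes for λ = 4: [2, 2]

Step 1 — from the characteristic polynomial, algebraic multiplicity of λ = 4 is 4. From dim ker(A − (4)·I) = 2, there are exactly 2 Jordan blocks for λ = 4.
Step 2 — from the minimal polynomial, the factor (x − 4)^2 tells us the largest block for λ = 4 has size 2.
Step 3 — with total size 4, 2 blocks, and largest block 2, the block sizes (in nonincreasing order) are [2, 2].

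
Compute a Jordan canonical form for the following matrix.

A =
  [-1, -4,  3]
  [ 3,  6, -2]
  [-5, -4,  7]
J_3(4)

The characteristic polynomial is
  det(x·I − A) = x^3 - 12*x^2 + 48*x - 64 = (x - 4)^3

Eigenvalues and multiplicities (the geometric multiplicity of λ is n − rank(A − λI), which equals the number of Jordan blocks for λ):
  λ = 4: algebraic multiplicity = 3, geometric multiplicity = 1

Determining the block sizes for each eigenvalue:
  λ = 4: one block (gm = 1), so the single block has size am = 3 → block sizes [3]

Assembling the blocks gives a Jordan form
J =
  [4, 1, 0]
  [0, 4, 1]
  [0, 0, 4]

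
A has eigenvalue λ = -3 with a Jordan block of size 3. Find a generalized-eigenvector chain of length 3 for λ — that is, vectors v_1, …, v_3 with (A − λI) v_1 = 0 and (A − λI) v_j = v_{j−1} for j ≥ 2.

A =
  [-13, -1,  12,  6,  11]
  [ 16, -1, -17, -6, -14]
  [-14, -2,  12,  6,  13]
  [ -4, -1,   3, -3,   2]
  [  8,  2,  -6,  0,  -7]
A Jordan chain for λ = -3 of length 3:
v_1 = (-2, 4, -4, -2, 4)ᵀ
v_2 = (-6, 14, -12, -6, 12)ᵀ
v_3 = (3, 0, 2, 0, 0)ᵀ

Let N = A − (-3)·I. We want v_3 with N^3 v_3 = 0 but N^2 v_3 ≠ 0; then v_{j-1} := N · v_j for j = 3, …, 2.

Pick v_3 = (3, 0, 2, 0, 0)ᵀ.
Then v_2 = N · v_3 = (-6, 14, -12, -6, 12)ᵀ.
Then v_1 = N · v_2 = (-2, 4, -4, -2, 4)ᵀ.

Sanity check: (A − (-3)·I) v_1 = (0, 0, 0, 0, 0)ᵀ = 0. ✓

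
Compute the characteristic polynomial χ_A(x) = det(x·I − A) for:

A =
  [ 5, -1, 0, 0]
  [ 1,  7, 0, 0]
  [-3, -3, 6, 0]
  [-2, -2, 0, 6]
x^4 - 24*x^3 + 216*x^2 - 864*x + 1296

Expanding det(x·I − A) (e.g. by cofactor expansion or by noting that A is similar to its Jordan form J, which has the same characteristic polynomial as A) gives
  χ_A(x) = x^4 - 24*x^3 + 216*x^2 - 864*x + 1296
which factors as (x - 6)^4. The eigenvalues (with algebraic multiplicities) are λ = 6 with multiplicity 4.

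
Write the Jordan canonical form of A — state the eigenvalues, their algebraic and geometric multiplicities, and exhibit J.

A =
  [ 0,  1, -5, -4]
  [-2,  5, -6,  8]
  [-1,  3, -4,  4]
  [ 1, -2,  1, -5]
J_2(-1) ⊕ J_2(-1)

The characteristic polynomial is
  det(x·I − A) = x^4 + 4*x^3 + 6*x^2 + 4*x + 1 = (x + 1)^4

Eigenvalues and multiplicities (the geometric multiplicity of λ is n − rank(A − λI), which equals the number of Jordan blocks for λ):
  λ = -1: algebraic multiplicity = 4, geometric multiplicity = 2

Determining the block sizes for each eigenvalue:
  λ = -1: with am = 4 and gm = 2, the partition is not yet determined (e.g. several partitions of 4 into 2 parts exist). Let N = A − (-1)·I. Computing rank(N^1) = 2, rank(N^2) = 0; the number of blocks of size ≥ j is rank(N^{j−1}) − rank(N^j), giving [2, 2]. So we have 2 block(s) of size 2 → block sizes [2, 2]

Assembling the blocks gives a Jordan form
J =
  [-1,  1,  0,  0]
  [ 0, -1,  0,  0]
  [ 0,  0, -1,  1]
  [ 0,  0,  0, -1]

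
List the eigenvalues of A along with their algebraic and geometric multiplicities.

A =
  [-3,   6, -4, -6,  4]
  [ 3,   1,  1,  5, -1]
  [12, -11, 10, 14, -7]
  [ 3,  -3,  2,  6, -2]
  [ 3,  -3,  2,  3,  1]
λ = 3: alg = 5, geom = 3

Step 1 — factor the characteristic polynomial to read off the algebraic multiplicities:
  χ_A(x) = (x - 3)^5

Step 2 — compute geometric multiplicities via the rank-nullity identity g(λ) = n − rank(A − λI):
  rank(A − (3)·I) = 2, so dim ker(A − (3)·I) = n − 2 = 3

Summary:
  λ = 3: algebraic multiplicity = 5, geometric multiplicity = 3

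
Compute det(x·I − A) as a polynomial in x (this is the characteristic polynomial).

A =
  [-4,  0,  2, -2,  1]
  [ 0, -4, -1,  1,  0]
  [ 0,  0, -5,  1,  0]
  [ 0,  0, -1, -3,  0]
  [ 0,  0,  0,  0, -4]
x^5 + 20*x^4 + 160*x^3 + 640*x^2 + 1280*x + 1024

Expanding det(x·I − A) (e.g. by cofactor expansion or by noting that A is similar to its Jordan form J, which has the same characteristic polynomial as A) gives
  χ_A(x) = x^5 + 20*x^4 + 160*x^3 + 640*x^2 + 1280*x + 1024
which factors as (x + 4)^5. The eigenvalues (with algebraic multiplicities) are λ = -4 with multiplicity 5.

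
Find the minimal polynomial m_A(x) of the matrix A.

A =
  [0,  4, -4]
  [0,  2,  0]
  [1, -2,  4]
x^2 - 4*x + 4

The characteristic polynomial is χ_A(x) = (x - 2)^3, so the eigenvalues are known. The minimal polynomial is
  m_A(x) = Π_λ (x − λ)^{k_λ}
where k_λ is the size of the *largest* Jordan block for λ (equivalently, the smallest k with (A − λI)^k v = 0 for every generalised eigenvector v of λ).

  λ = 2: largest Jordan block has size 2, contributing (x − 2)^2

So m_A(x) = (x - 2)^2 = x^2 - 4*x + 4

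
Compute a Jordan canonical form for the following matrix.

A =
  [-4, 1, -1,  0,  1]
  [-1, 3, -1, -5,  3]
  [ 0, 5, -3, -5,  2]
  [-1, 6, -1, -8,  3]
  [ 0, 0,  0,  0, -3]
J_2(-3) ⊕ J_2(-3) ⊕ J_1(-3)

The characteristic polynomial is
  det(x·I − A) = x^5 + 15*x^4 + 90*x^3 + 270*x^2 + 405*x + 243 = (x + 3)^5

Eigenvalues and multiplicities (the geometric multiplicity of λ is n − rank(A − λI), which equals the number of Jordan blocks for λ):
  λ = -3: algebraic multiplicity = 5, geometric multiplicity = 3

Determining the block sizes for each eigenvalue:
  λ = -3: with am = 5 and gm = 3, the partition is not yet determined (e.g. several partitions of 5 into 3 parts exist). Let N = A − (-3)·I. Computing rank(N^1) = 2, rank(N^2) = 0; the number of blocks of size ≥ j is rank(N^{j−1}) − rank(N^j), giving [3, 2]. So we have 2 block(s) of size 2, 1 block(s) of size 1 → block sizes [2, 2, 1]

Assembling the blocks gives a Jordan form
J =
  [-3,  1,  0,  0,  0]
  [ 0, -3,  0,  0,  0]
  [ 0,  0, -3,  1,  0]
  [ 0,  0,  0, -3,  0]
  [ 0,  0,  0,  0, -3]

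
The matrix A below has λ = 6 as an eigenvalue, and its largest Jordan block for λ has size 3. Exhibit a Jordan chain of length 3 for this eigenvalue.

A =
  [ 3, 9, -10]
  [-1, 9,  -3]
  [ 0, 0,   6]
A Jordan chain for λ = 6 of length 3:
v_1 = (3, 1, 0)ᵀ
v_2 = (-10, -3, 0)ᵀ
v_3 = (0, 0, 1)ᵀ

Let N = A − (6)·I. We want v_3 with N^3 v_3 = 0 but N^2 v_3 ≠ 0; then v_{j-1} := N · v_j for j = 3, …, 2.

Pick v_3 = (0, 0, 1)ᵀ.
Then v_2 = N · v_3 = (-10, -3, 0)ᵀ.
Then v_1 = N · v_2 = (3, 1, 0)ᵀ.

Sanity check: (A − (6)·I) v_1 = (0, 0, 0)ᵀ = 0. ✓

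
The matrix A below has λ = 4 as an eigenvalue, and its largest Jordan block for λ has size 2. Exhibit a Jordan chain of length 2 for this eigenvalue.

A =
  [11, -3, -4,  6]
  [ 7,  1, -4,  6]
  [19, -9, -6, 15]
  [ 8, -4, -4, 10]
A Jordan chain for λ = 4 of length 2:
v_1 = (7, 7, 19, 8)ᵀ
v_2 = (1, 0, 0, 0)ᵀ

Let N = A − (4)·I. We want v_2 with N^2 v_2 = 0 but N^1 v_2 ≠ 0; then v_{j-1} := N · v_j for j = 2, …, 2.

Pick v_2 = (1, 0, 0, 0)ᵀ.
Then v_1 = N · v_2 = (7, 7, 19, 8)ᵀ.

Sanity check: (A − (4)·I) v_1 = (0, 0, 0, 0)ᵀ = 0. ✓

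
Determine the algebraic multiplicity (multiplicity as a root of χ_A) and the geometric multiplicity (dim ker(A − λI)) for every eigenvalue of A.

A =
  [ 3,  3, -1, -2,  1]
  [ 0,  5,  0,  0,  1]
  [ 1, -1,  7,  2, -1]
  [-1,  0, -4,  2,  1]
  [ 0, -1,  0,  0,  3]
λ = 4: alg = 5, geom = 2

Step 1 — factor the characteristic polynomial to read off the algebraic multiplicities:
  χ_A(x) = (x - 4)^5

Step 2 — compute geometric multiplicities via the rank-nullity identity g(λ) = n − rank(A − λI):
  rank(A − (4)·I) = 3, so dim ker(A − (4)·I) = n − 3 = 2

Summary:
  λ = 4: algebraic multiplicity = 5, geometric multiplicity = 2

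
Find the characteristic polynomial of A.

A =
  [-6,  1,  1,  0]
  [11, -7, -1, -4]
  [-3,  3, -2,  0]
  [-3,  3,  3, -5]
x^4 + 20*x^3 + 150*x^2 + 500*x + 625

Expanding det(x·I − A) (e.g. by cofactor expansion or by noting that A is similar to its Jordan form J, which has the same characteristic polynomial as A) gives
  χ_A(x) = x^4 + 20*x^3 + 150*x^2 + 500*x + 625
which factors as (x + 5)^4. The eigenvalues (with algebraic multiplicities) are λ = -5 with multiplicity 4.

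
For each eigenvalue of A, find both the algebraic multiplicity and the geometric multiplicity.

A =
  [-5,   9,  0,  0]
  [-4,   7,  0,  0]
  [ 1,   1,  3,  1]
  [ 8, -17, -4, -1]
λ = 1: alg = 4, geom = 2

Step 1 — factor the characteristic polynomial to read off the algebraic multiplicities:
  χ_A(x) = (x - 1)^4

Step 2 — compute geometric multiplicities via the rank-nullity identity g(λ) = n − rank(A − λI):
  rank(A − (1)·I) = 2, so dim ker(A − (1)·I) = n − 2 = 2

Summary:
  λ = 1: algebraic multiplicity = 4, geometric multiplicity = 2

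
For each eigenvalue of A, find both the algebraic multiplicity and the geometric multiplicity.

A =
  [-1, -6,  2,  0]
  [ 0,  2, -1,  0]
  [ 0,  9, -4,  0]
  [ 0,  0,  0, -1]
λ = -1: alg = 4, geom = 3

Step 1 — factor the characteristic polynomial to read off the algebraic multiplicities:
  χ_A(x) = (x + 1)^4

Step 2 — compute geometric multiplicities via the rank-nullity identity g(λ) = n − rank(A − λI):
  rank(A − (-1)·I) = 1, so dim ker(A − (-1)·I) = n − 1 = 3

Summary:
  λ = -1: algebraic multiplicity = 4, geometric multiplicity = 3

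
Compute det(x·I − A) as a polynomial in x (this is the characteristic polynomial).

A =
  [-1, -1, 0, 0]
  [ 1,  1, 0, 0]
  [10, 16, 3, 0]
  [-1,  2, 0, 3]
x^4 - 6*x^3 + 9*x^2

Expanding det(x·I − A) (e.g. by cofactor expansion or by noting that A is similar to its Jordan form J, which has the same characteristic polynomial as A) gives
  χ_A(x) = x^4 - 6*x^3 + 9*x^2
which factors as x^2*(x - 3)^2. The eigenvalues (with algebraic multiplicities) are λ = 0 with multiplicity 2, λ = 3 with multiplicity 2.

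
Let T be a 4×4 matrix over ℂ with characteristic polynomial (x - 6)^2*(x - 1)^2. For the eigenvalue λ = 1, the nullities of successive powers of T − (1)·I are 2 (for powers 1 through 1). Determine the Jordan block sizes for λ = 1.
Block sizes for λ = 1: [1, 1]

From the dimensions of kernels of powers, the number of Jordan blocks of size at least j is d_j − d_{j−1} where d_j = dim ker(N^j) (with d_0 = 0). Computing the differences gives [2].
The number of blocks of size exactly k is (#blocks of size ≥ k) − (#blocks of size ≥ k + 1), so the partition is: 2 block(s) of size 1.
In nonincreasing order the block sizes are [1, 1].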